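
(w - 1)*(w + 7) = w^2 + 6*w - 7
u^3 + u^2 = u^2*(u + 1)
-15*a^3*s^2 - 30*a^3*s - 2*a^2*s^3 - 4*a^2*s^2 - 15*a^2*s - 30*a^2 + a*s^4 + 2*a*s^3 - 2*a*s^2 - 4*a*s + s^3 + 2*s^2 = (-5*a + s)*(3*a + s)*(s + 2)*(a*s + 1)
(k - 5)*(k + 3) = k^2 - 2*k - 15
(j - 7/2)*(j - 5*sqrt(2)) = j^2 - 5*sqrt(2)*j - 7*j/2 + 35*sqrt(2)/2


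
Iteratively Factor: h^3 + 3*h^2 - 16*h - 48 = (h + 4)*(h^2 - h - 12) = (h - 4)*(h + 4)*(h + 3)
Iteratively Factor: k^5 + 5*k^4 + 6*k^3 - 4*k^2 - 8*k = (k + 2)*(k^4 + 3*k^3 - 4*k) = k*(k + 2)*(k^3 + 3*k^2 - 4) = k*(k + 2)^2*(k^2 + k - 2) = k*(k + 2)^3*(k - 1)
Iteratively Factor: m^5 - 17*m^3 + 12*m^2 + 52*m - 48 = (m - 1)*(m^4 + m^3 - 16*m^2 - 4*m + 48) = (m - 1)*(m + 2)*(m^3 - m^2 - 14*m + 24) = (m - 2)*(m - 1)*(m + 2)*(m^2 + m - 12) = (m - 3)*(m - 2)*(m - 1)*(m + 2)*(m + 4)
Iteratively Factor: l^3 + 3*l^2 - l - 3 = (l + 1)*(l^2 + 2*l - 3) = (l - 1)*(l + 1)*(l + 3)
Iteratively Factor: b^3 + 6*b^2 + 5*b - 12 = (b + 4)*(b^2 + 2*b - 3) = (b + 3)*(b + 4)*(b - 1)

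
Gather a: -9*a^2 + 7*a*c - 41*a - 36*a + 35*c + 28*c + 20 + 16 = -9*a^2 + a*(7*c - 77) + 63*c + 36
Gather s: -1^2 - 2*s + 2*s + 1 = 0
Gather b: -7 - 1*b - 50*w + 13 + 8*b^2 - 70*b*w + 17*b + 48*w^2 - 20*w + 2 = 8*b^2 + b*(16 - 70*w) + 48*w^2 - 70*w + 8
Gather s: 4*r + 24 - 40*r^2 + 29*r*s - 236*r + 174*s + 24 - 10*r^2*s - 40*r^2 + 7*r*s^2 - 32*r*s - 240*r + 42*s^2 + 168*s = -80*r^2 - 472*r + s^2*(7*r + 42) + s*(-10*r^2 - 3*r + 342) + 48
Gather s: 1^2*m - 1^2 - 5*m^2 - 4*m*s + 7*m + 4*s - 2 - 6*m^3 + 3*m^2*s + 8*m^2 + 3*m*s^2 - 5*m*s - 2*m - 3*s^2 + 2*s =-6*m^3 + 3*m^2 + 6*m + s^2*(3*m - 3) + s*(3*m^2 - 9*m + 6) - 3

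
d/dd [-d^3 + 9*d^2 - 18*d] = -3*d^2 + 18*d - 18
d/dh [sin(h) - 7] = cos(h)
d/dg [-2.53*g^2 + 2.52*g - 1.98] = 2.52 - 5.06*g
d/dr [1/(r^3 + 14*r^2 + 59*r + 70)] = (-3*r^2 - 28*r - 59)/(r^3 + 14*r^2 + 59*r + 70)^2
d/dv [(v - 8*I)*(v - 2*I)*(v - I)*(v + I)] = 4*v^3 - 30*I*v^2 - 30*v - 10*I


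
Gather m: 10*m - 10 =10*m - 10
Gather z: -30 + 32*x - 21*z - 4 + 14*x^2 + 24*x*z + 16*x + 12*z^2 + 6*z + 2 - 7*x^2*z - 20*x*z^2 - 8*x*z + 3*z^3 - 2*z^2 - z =14*x^2 + 48*x + 3*z^3 + z^2*(10 - 20*x) + z*(-7*x^2 + 16*x - 16) - 32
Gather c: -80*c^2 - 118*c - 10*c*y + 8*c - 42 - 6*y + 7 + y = -80*c^2 + c*(-10*y - 110) - 5*y - 35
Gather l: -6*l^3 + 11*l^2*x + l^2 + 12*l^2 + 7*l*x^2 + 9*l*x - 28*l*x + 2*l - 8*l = -6*l^3 + l^2*(11*x + 13) + l*(7*x^2 - 19*x - 6)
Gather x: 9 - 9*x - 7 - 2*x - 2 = -11*x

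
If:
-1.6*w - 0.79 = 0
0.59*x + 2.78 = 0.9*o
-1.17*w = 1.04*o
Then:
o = 0.56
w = -0.49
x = -3.86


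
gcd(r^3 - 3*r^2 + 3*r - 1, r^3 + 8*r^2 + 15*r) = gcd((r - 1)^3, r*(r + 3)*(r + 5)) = 1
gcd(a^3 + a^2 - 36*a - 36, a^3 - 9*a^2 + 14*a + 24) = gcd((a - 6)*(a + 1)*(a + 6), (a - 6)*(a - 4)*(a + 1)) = a^2 - 5*a - 6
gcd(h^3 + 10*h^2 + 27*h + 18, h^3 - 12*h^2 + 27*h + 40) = h + 1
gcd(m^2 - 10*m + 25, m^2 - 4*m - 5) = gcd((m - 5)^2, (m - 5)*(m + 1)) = m - 5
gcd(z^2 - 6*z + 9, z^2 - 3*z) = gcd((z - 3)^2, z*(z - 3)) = z - 3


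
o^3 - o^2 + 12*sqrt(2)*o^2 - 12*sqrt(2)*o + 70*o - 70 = (o - 1)*(o + 5*sqrt(2))*(o + 7*sqrt(2))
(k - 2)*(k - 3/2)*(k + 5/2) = k^3 - k^2 - 23*k/4 + 15/2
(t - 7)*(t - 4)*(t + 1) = t^3 - 10*t^2 + 17*t + 28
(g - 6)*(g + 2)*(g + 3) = g^3 - g^2 - 24*g - 36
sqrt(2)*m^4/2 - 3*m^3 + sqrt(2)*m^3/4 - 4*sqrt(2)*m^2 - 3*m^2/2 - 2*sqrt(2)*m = m*(m + 1/2)*(m - 4*sqrt(2))*(sqrt(2)*m/2 + 1)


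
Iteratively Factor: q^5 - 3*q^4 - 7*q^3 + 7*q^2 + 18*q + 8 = (q + 1)*(q^4 - 4*q^3 - 3*q^2 + 10*q + 8) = (q - 2)*(q + 1)*(q^3 - 2*q^2 - 7*q - 4) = (q - 4)*(q - 2)*(q + 1)*(q^2 + 2*q + 1) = (q - 4)*(q - 2)*(q + 1)^2*(q + 1)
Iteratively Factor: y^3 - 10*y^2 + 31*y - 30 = (y - 3)*(y^2 - 7*y + 10) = (y - 5)*(y - 3)*(y - 2)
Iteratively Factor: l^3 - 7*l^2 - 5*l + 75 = (l - 5)*(l^2 - 2*l - 15) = (l - 5)^2*(l + 3)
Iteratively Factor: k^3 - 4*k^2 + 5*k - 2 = (k - 2)*(k^2 - 2*k + 1) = (k - 2)*(k - 1)*(k - 1)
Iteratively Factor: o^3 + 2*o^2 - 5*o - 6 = (o - 2)*(o^2 + 4*o + 3) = (o - 2)*(o + 3)*(o + 1)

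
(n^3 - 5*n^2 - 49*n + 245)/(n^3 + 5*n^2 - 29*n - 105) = (n - 7)/(n + 3)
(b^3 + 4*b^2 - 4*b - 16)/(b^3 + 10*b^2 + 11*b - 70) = (b^2 + 6*b + 8)/(b^2 + 12*b + 35)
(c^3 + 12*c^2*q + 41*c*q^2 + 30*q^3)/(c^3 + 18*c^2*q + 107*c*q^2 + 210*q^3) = (c + q)/(c + 7*q)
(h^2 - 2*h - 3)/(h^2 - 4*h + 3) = (h + 1)/(h - 1)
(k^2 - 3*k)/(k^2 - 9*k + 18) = k/(k - 6)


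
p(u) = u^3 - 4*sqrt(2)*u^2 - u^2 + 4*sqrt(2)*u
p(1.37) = -2.17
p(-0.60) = -6.01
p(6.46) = 28.33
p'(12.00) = 277.89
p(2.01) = -7.40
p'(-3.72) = 96.70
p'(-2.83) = 67.36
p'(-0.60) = 14.73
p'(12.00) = 277.89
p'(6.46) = 44.85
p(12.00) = 837.30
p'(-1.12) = 24.33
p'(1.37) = -6.95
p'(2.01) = -8.98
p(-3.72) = -164.64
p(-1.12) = -16.09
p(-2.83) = -91.99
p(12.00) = 837.30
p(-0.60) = -6.01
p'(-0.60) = 14.73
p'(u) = 3*u^2 - 8*sqrt(2)*u - 2*u + 4*sqrt(2)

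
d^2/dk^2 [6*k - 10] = 0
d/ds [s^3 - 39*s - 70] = 3*s^2 - 39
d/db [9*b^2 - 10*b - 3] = 18*b - 10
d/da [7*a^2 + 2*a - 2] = 14*a + 2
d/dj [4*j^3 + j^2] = 2*j*(6*j + 1)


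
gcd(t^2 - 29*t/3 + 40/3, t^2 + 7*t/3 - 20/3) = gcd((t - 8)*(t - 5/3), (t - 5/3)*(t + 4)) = t - 5/3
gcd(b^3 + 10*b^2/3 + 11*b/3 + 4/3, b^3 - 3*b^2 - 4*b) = b + 1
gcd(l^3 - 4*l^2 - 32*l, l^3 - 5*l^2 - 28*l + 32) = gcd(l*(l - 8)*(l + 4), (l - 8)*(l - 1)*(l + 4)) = l^2 - 4*l - 32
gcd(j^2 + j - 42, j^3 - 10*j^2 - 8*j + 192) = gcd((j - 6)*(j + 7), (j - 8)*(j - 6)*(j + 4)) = j - 6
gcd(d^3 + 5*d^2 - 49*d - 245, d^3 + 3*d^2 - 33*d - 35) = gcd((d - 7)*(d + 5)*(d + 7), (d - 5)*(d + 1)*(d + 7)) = d + 7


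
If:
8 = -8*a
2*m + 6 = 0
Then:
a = -1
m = -3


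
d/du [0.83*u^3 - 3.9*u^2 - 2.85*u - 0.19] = 2.49*u^2 - 7.8*u - 2.85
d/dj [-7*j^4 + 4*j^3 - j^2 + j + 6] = -28*j^3 + 12*j^2 - 2*j + 1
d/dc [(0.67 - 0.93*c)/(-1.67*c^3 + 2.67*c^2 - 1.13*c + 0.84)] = (-3.1062*c^3 + 5.8398*c^2 - 3.5778*c - 0.0241)/(2.7889*c^6 - 8.9178*c^5 + 10.9031*c^4 - 8.8398*c^3 + 5.7625*c^2 - 1.8984*c + 0.7056)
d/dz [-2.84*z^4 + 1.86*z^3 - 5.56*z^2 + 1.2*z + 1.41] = -11.36*z^3 + 5.58*z^2 - 11.12*z + 1.2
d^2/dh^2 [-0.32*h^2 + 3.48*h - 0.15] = -0.640000000000000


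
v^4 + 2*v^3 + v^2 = v^2*(v + 1)^2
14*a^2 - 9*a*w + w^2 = (-7*a + w)*(-2*a + w)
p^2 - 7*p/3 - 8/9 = (p - 8/3)*(p + 1/3)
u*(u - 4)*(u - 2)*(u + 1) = u^4 - 5*u^3 + 2*u^2 + 8*u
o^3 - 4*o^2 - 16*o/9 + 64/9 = (o - 4)*(o - 4/3)*(o + 4/3)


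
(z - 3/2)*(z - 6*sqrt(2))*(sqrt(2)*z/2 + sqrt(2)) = sqrt(2)*z^3/2 - 6*z^2 + sqrt(2)*z^2/4 - 3*z - 3*sqrt(2)*z/2 + 18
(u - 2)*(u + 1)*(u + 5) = u^3 + 4*u^2 - 7*u - 10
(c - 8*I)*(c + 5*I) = c^2 - 3*I*c + 40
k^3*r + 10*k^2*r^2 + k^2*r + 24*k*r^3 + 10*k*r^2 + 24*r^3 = (k + 4*r)*(k + 6*r)*(k*r + r)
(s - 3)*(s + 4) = s^2 + s - 12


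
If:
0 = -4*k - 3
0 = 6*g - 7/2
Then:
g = 7/12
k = -3/4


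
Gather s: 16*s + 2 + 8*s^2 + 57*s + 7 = 8*s^2 + 73*s + 9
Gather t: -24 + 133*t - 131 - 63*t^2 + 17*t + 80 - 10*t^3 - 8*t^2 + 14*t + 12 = -10*t^3 - 71*t^2 + 164*t - 63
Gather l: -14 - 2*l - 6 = -2*l - 20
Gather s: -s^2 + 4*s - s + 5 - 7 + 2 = -s^2 + 3*s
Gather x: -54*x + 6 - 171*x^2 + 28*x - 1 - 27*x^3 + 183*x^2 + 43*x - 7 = -27*x^3 + 12*x^2 + 17*x - 2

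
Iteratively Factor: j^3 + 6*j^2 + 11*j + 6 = (j + 3)*(j^2 + 3*j + 2) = (j + 2)*(j + 3)*(j + 1)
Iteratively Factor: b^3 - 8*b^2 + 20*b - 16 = (b - 2)*(b^2 - 6*b + 8) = (b - 2)^2*(b - 4)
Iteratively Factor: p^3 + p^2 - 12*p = (p - 3)*(p^2 + 4*p) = p*(p - 3)*(p + 4)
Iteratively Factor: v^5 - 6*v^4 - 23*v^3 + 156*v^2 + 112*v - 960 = (v + 3)*(v^4 - 9*v^3 + 4*v^2 + 144*v - 320) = (v + 3)*(v + 4)*(v^3 - 13*v^2 + 56*v - 80) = (v - 4)*(v + 3)*(v + 4)*(v^2 - 9*v + 20) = (v - 5)*(v - 4)*(v + 3)*(v + 4)*(v - 4)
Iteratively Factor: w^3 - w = (w + 1)*(w^2 - w) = w*(w + 1)*(w - 1)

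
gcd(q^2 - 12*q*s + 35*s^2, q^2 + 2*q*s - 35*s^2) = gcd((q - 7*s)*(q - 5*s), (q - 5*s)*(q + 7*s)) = q - 5*s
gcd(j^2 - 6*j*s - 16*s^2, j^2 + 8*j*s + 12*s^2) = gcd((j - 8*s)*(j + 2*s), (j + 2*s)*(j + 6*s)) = j + 2*s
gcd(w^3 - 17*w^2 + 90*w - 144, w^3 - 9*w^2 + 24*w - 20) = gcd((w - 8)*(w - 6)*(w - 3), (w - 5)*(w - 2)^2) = 1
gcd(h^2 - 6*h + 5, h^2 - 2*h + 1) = h - 1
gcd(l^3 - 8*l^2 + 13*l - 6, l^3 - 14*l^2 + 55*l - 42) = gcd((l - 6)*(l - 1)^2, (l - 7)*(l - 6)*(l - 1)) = l^2 - 7*l + 6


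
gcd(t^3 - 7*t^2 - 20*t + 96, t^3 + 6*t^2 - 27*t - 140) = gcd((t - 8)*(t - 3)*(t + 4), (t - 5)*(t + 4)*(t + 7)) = t + 4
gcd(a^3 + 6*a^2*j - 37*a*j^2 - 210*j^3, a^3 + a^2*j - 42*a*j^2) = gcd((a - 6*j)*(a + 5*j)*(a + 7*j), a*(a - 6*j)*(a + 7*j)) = a^2 + a*j - 42*j^2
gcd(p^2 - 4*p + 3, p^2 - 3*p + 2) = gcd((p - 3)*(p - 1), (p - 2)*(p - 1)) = p - 1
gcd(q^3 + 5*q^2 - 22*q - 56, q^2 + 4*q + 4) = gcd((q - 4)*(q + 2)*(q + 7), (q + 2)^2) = q + 2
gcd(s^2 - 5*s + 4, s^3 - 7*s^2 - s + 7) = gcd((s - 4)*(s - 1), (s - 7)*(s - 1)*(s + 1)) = s - 1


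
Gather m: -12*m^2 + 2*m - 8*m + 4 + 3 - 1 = -12*m^2 - 6*m + 6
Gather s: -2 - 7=-9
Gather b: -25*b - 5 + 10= 5 - 25*b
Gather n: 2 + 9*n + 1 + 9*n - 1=18*n + 2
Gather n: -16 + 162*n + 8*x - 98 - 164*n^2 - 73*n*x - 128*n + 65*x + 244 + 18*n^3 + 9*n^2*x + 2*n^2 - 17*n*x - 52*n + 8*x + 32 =18*n^3 + n^2*(9*x - 162) + n*(-90*x - 18) + 81*x + 162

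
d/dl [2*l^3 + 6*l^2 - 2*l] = 6*l^2 + 12*l - 2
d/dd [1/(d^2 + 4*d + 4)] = 2*(-d - 2)/(d^2 + 4*d + 4)^2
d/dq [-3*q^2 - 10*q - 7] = -6*q - 10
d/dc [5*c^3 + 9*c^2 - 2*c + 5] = 15*c^2 + 18*c - 2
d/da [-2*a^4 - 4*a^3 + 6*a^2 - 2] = 4*a*(-2*a^2 - 3*a + 3)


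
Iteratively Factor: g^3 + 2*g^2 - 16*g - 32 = (g + 4)*(g^2 - 2*g - 8) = (g - 4)*(g + 4)*(g + 2)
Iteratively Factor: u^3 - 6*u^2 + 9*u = (u)*(u^2 - 6*u + 9) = u*(u - 3)*(u - 3)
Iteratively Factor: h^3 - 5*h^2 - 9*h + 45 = (h - 3)*(h^2 - 2*h - 15) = (h - 5)*(h - 3)*(h + 3)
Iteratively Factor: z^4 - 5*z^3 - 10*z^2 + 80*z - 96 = (z - 3)*(z^3 - 2*z^2 - 16*z + 32) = (z - 3)*(z + 4)*(z^2 - 6*z + 8) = (z - 3)*(z - 2)*(z + 4)*(z - 4)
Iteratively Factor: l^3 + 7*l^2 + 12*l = (l + 3)*(l^2 + 4*l) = (l + 3)*(l + 4)*(l)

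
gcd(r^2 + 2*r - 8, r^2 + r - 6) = r - 2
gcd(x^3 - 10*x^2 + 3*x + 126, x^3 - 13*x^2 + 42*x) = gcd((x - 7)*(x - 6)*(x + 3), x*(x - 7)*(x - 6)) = x^2 - 13*x + 42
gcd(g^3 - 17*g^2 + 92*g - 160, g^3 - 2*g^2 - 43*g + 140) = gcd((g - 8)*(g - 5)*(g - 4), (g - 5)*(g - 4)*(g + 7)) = g^2 - 9*g + 20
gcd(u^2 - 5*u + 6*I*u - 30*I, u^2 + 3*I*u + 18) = u + 6*I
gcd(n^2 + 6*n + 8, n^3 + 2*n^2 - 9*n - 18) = n + 2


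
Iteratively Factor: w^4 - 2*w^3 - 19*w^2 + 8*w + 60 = (w - 5)*(w^3 + 3*w^2 - 4*w - 12) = (w - 5)*(w + 3)*(w^2 - 4) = (w - 5)*(w + 2)*(w + 3)*(w - 2)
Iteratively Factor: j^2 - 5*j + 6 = (j - 3)*(j - 2)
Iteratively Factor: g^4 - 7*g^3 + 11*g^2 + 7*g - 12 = (g - 4)*(g^3 - 3*g^2 - g + 3) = (g - 4)*(g + 1)*(g^2 - 4*g + 3) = (g - 4)*(g - 3)*(g + 1)*(g - 1)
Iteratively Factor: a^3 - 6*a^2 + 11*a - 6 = (a - 3)*(a^2 - 3*a + 2) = (a - 3)*(a - 1)*(a - 2)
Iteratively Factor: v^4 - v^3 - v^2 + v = (v)*(v^3 - v^2 - v + 1) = v*(v - 1)*(v^2 - 1) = v*(v - 1)^2*(v + 1)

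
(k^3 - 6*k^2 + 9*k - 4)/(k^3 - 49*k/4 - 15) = 4*(k^2 - 2*k + 1)/(4*k^2 + 16*k + 15)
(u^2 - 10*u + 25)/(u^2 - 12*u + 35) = (u - 5)/(u - 7)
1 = 1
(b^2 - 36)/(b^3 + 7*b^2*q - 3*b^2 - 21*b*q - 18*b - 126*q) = (b + 6)/(b^2 + 7*b*q + 3*b + 21*q)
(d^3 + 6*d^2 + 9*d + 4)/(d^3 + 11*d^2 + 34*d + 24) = (d + 1)/(d + 6)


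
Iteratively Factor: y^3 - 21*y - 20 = (y + 1)*(y^2 - y - 20) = (y - 5)*(y + 1)*(y + 4)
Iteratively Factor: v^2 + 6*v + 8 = (v + 4)*(v + 2)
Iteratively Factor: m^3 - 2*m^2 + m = (m - 1)*(m^2 - m) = m*(m - 1)*(m - 1)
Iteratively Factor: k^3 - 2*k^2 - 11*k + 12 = (k - 4)*(k^2 + 2*k - 3) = (k - 4)*(k - 1)*(k + 3)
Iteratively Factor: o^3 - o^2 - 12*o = (o)*(o^2 - o - 12) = o*(o - 4)*(o + 3)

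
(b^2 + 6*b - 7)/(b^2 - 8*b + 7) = (b + 7)/(b - 7)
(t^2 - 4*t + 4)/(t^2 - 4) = (t - 2)/(t + 2)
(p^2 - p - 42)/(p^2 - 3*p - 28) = (p + 6)/(p + 4)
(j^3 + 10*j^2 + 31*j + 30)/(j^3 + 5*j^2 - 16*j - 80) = (j^2 + 5*j + 6)/(j^2 - 16)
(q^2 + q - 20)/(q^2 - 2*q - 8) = (q + 5)/(q + 2)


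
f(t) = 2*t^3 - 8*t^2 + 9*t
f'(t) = 6*t^2 - 16*t + 9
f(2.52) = 3.88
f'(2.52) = 6.78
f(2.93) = 8.00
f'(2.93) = 13.63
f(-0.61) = -8.92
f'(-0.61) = 20.99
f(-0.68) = -10.45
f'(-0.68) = 22.65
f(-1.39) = -33.34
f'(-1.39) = 42.83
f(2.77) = 6.05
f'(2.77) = 10.72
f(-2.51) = -104.62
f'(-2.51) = 86.96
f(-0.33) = -3.91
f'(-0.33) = 14.93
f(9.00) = 891.00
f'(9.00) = 351.00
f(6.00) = 198.00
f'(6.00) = 129.00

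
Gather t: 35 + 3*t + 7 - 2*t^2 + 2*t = -2*t^2 + 5*t + 42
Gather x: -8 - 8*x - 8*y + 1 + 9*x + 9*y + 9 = x + y + 2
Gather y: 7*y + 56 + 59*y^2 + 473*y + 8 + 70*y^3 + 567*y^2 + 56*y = 70*y^3 + 626*y^2 + 536*y + 64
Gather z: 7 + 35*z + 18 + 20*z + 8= 55*z + 33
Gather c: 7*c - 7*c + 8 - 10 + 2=0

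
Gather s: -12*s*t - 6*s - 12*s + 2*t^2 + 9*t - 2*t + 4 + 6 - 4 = s*(-12*t - 18) + 2*t^2 + 7*t + 6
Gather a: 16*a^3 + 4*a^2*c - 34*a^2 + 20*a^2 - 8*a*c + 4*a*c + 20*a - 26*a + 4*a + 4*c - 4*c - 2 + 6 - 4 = 16*a^3 + a^2*(4*c - 14) + a*(-4*c - 2)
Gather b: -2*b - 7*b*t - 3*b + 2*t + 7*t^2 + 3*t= b*(-7*t - 5) + 7*t^2 + 5*t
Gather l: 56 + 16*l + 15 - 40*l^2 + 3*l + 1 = -40*l^2 + 19*l + 72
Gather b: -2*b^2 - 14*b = -2*b^2 - 14*b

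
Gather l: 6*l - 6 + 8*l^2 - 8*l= 8*l^2 - 2*l - 6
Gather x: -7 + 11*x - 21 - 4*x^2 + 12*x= -4*x^2 + 23*x - 28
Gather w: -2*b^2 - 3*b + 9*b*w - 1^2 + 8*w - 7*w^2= -2*b^2 - 3*b - 7*w^2 + w*(9*b + 8) - 1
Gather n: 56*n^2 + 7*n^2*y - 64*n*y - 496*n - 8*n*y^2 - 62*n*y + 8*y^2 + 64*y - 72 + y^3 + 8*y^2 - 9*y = n^2*(7*y + 56) + n*(-8*y^2 - 126*y - 496) + y^3 + 16*y^2 + 55*y - 72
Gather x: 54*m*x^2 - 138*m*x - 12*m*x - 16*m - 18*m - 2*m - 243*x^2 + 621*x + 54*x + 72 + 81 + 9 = -36*m + x^2*(54*m - 243) + x*(675 - 150*m) + 162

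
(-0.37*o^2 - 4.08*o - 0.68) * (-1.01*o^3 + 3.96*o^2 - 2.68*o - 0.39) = 0.3737*o^5 + 2.6556*o^4 - 14.4784*o^3 + 8.3859*o^2 + 3.4136*o + 0.2652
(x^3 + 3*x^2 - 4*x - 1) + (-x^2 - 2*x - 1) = x^3 + 2*x^2 - 6*x - 2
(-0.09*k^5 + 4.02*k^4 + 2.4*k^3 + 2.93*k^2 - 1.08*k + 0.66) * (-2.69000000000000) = 0.2421*k^5 - 10.8138*k^4 - 6.456*k^3 - 7.8817*k^2 + 2.9052*k - 1.7754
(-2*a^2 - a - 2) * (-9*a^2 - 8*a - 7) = 18*a^4 + 25*a^3 + 40*a^2 + 23*a + 14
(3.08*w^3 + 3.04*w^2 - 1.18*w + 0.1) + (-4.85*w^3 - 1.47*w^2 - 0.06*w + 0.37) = -1.77*w^3 + 1.57*w^2 - 1.24*w + 0.47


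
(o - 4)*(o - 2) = o^2 - 6*o + 8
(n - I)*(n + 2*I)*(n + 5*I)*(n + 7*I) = n^4 + 13*I*n^3 - 45*n^2 - 11*I*n - 70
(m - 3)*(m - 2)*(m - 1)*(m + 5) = m^4 - m^3 - 19*m^2 + 49*m - 30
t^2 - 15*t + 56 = (t - 8)*(t - 7)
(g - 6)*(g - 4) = g^2 - 10*g + 24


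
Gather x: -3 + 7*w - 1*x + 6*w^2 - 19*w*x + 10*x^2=6*w^2 + 7*w + 10*x^2 + x*(-19*w - 1) - 3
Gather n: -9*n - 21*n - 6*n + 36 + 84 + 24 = 144 - 36*n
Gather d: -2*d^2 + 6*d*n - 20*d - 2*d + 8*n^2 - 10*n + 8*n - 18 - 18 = -2*d^2 + d*(6*n - 22) + 8*n^2 - 2*n - 36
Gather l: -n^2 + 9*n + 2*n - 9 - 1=-n^2 + 11*n - 10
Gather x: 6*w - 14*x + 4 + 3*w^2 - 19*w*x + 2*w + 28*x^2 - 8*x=3*w^2 + 8*w + 28*x^2 + x*(-19*w - 22) + 4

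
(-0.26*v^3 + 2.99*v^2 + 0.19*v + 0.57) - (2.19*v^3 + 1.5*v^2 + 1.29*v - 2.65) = -2.45*v^3 + 1.49*v^2 - 1.1*v + 3.22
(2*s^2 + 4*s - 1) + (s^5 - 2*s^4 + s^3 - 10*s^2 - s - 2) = s^5 - 2*s^4 + s^3 - 8*s^2 + 3*s - 3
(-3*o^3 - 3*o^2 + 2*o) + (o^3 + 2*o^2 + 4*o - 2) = -2*o^3 - o^2 + 6*o - 2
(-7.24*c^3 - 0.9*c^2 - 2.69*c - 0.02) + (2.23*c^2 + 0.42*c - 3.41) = -7.24*c^3 + 1.33*c^2 - 2.27*c - 3.43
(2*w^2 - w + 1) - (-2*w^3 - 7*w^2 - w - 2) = 2*w^3 + 9*w^2 + 3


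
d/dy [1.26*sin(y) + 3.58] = 1.26*cos(y)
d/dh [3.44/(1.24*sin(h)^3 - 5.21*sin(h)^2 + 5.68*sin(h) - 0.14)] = (-12.7968*sin(h)^2 + 35.8448*sin(h) - 19.5392)*cos(h)/(1.24*sin(h)^3 - 5.21*sin(h)^2 + 5.68*sin(h) - 0.14)^2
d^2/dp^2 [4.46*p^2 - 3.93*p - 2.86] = 8.92000000000000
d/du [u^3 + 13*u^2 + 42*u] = 3*u^2 + 26*u + 42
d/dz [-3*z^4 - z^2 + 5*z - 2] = -12*z^3 - 2*z + 5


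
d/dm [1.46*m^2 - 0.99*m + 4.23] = 2.92*m - 0.99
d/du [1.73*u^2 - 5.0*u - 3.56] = 3.46*u - 5.0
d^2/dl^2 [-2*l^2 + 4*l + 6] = -4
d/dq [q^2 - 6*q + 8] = 2*q - 6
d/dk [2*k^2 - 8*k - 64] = 4*k - 8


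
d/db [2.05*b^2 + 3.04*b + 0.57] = 4.1*b + 3.04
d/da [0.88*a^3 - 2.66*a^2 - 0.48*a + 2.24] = 2.64*a^2 - 5.32*a - 0.48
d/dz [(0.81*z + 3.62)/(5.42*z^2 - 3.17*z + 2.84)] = (-4.3902*z^2 - 39.2408*z + 13.7758)/(29.3764*z^4 - 34.3628*z^3 + 40.8345*z^2 - 18.0056*z + 8.0656)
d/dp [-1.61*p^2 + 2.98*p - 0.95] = 2.98 - 3.22*p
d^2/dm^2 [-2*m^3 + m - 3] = -12*m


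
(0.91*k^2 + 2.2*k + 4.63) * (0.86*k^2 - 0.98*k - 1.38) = 0.7826*k^4 + 1.0002*k^3 + 0.57*k^2 - 7.5734*k - 6.3894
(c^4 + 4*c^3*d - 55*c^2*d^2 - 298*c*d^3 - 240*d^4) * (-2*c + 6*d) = -2*c^5 - 2*c^4*d + 134*c^3*d^2 + 266*c^2*d^3 - 1308*c*d^4 - 1440*d^5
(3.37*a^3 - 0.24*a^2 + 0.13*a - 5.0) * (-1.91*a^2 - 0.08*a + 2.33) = -6.4367*a^5 + 0.1888*a^4 + 7.623*a^3 + 8.9804*a^2 + 0.7029*a - 11.65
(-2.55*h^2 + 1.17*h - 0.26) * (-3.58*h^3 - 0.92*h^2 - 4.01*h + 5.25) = 9.129*h^5 - 1.8426*h^4 + 10.0799*h^3 - 17.84*h^2 + 7.1851*h - 1.365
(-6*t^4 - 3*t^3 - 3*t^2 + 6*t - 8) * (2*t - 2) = -12*t^5 + 6*t^4 + 18*t^2 - 28*t + 16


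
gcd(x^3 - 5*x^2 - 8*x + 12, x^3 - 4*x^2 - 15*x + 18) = x^2 - 7*x + 6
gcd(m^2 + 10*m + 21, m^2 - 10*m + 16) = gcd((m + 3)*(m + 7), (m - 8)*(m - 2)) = 1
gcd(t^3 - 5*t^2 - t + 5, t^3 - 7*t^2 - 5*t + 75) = t - 5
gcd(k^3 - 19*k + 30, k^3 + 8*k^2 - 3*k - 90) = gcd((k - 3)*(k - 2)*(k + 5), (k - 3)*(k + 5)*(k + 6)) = k^2 + 2*k - 15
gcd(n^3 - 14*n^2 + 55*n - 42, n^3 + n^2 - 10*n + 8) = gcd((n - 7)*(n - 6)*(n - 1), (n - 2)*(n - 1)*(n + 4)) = n - 1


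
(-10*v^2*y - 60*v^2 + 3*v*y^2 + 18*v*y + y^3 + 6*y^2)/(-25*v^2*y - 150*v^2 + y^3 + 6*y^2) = (-2*v + y)/(-5*v + y)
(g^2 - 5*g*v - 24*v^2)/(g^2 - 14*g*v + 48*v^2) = (-g - 3*v)/(-g + 6*v)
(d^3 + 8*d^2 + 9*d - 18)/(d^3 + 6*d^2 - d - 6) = (d + 3)/(d + 1)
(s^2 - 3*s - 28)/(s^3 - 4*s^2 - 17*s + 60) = (s - 7)/(s^2 - 8*s + 15)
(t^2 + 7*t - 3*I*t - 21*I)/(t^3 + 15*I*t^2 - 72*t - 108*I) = (t^2 + t*(7 - 3*I) - 21*I)/(t^3 + 15*I*t^2 - 72*t - 108*I)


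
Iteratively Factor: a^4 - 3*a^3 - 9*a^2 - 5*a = (a + 1)*(a^3 - 4*a^2 - 5*a) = a*(a + 1)*(a^2 - 4*a - 5) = a*(a - 5)*(a + 1)*(a + 1)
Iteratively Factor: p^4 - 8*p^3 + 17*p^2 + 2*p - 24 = (p - 3)*(p^3 - 5*p^2 + 2*p + 8) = (p - 4)*(p - 3)*(p^2 - p - 2) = (p - 4)*(p - 3)*(p + 1)*(p - 2)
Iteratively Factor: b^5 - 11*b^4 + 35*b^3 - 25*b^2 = (b)*(b^4 - 11*b^3 + 35*b^2 - 25*b) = b*(b - 1)*(b^3 - 10*b^2 + 25*b) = b^2*(b - 1)*(b^2 - 10*b + 25) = b^2*(b - 5)*(b - 1)*(b - 5)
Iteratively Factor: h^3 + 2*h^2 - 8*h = (h + 4)*(h^2 - 2*h) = (h - 2)*(h + 4)*(h)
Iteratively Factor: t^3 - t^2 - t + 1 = (t - 1)*(t^2 - 1) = (t - 1)^2*(t + 1)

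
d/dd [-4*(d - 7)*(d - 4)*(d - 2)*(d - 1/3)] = -16*d^3 + 160*d^2 - 1304*d/3 + 872/3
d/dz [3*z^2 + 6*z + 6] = 6*z + 6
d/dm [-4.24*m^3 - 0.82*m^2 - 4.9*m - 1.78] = -12.72*m^2 - 1.64*m - 4.9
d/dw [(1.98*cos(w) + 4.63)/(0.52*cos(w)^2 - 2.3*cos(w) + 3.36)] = (1.0296*cos(w)^2 + 4.8152*cos(w) - 17.3018)*sin(w)/(0.2704*cos(w)^4 - 2.392*cos(w)^3 + 8.7844*cos(w)^2 - 15.456*cos(w) + 11.2896)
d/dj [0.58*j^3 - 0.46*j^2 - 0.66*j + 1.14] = 1.74*j^2 - 0.92*j - 0.66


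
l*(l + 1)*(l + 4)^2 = l^4 + 9*l^3 + 24*l^2 + 16*l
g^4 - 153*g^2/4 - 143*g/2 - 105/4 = (g - 7)*(g + 1/2)*(g + 3/2)*(g + 5)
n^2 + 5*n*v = n*(n + 5*v)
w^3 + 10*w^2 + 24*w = w*(w + 4)*(w + 6)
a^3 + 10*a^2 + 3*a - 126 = (a - 3)*(a + 6)*(a + 7)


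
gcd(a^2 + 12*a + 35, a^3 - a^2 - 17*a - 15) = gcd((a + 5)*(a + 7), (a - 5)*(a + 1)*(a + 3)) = 1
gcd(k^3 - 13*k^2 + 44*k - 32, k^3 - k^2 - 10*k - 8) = k - 4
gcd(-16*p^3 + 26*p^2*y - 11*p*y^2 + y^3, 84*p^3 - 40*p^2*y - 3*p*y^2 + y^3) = -2*p + y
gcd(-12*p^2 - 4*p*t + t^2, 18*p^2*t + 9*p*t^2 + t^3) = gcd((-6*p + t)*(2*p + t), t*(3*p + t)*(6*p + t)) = 1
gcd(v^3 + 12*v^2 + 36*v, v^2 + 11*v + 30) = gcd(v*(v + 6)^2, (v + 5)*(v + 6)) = v + 6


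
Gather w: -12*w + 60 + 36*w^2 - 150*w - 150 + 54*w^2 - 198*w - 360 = 90*w^2 - 360*w - 450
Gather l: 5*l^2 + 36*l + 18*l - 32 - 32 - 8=5*l^2 + 54*l - 72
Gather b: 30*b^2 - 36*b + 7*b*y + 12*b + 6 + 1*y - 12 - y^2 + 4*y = 30*b^2 + b*(7*y - 24) - y^2 + 5*y - 6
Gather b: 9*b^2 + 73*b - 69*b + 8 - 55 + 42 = 9*b^2 + 4*b - 5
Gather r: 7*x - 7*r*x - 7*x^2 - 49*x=-7*r*x - 7*x^2 - 42*x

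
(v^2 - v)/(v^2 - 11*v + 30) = v*(v - 1)/(v^2 - 11*v + 30)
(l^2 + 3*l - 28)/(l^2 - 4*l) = (l + 7)/l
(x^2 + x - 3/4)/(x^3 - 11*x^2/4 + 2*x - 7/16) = 4*(2*x + 3)/(8*x^2 - 18*x + 7)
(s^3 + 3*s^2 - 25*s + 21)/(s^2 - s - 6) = (s^2 + 6*s - 7)/(s + 2)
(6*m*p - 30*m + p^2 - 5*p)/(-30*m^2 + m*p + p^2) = (p - 5)/(-5*m + p)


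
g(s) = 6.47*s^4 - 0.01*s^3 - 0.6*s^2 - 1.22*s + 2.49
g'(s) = 25.88*s^3 - 0.03*s^2 - 1.2*s - 1.22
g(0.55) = 2.23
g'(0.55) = 2.42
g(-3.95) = 1573.61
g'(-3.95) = -1591.93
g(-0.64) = 4.11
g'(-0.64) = -7.25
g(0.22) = 2.21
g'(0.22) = -1.21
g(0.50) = 2.13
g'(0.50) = 1.41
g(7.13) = 16680.67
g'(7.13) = 9369.35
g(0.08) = 2.39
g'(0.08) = -1.30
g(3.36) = 815.87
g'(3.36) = 976.12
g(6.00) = 8356.53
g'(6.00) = 5580.58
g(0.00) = 2.49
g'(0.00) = -1.22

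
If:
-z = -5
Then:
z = 5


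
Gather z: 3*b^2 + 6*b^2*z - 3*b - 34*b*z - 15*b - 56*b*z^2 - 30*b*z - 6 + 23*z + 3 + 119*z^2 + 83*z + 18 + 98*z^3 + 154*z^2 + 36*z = 3*b^2 - 18*b + 98*z^3 + z^2*(273 - 56*b) + z*(6*b^2 - 64*b + 142) + 15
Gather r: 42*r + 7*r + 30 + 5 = 49*r + 35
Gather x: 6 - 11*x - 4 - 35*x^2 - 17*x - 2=-35*x^2 - 28*x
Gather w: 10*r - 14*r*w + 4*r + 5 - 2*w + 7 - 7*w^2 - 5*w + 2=14*r - 7*w^2 + w*(-14*r - 7) + 14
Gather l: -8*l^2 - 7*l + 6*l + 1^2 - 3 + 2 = -8*l^2 - l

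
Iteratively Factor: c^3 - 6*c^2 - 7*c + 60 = (c - 4)*(c^2 - 2*c - 15) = (c - 5)*(c - 4)*(c + 3)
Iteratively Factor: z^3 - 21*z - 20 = (z - 5)*(z^2 + 5*z + 4) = (z - 5)*(z + 1)*(z + 4)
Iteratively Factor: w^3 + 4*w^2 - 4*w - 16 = (w + 4)*(w^2 - 4) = (w - 2)*(w + 4)*(w + 2)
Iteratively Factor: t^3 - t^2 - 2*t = (t)*(t^2 - t - 2) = t*(t - 2)*(t + 1)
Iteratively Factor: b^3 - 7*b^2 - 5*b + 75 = (b + 3)*(b^2 - 10*b + 25) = (b - 5)*(b + 3)*(b - 5)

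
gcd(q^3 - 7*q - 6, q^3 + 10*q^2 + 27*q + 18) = q + 1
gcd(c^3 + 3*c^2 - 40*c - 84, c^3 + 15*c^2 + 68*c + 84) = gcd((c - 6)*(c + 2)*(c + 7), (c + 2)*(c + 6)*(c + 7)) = c^2 + 9*c + 14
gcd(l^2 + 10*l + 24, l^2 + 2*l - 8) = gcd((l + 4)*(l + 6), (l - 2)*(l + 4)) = l + 4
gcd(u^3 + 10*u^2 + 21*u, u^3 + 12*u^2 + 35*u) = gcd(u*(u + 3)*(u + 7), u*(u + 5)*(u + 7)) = u^2 + 7*u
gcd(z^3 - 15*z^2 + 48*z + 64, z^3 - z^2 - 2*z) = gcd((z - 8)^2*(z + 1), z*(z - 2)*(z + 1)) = z + 1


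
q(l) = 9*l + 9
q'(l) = 9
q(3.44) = 39.96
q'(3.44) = 9.00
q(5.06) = 54.54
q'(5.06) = 9.00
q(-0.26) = 6.66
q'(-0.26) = 9.00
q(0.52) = 13.68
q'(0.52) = 9.00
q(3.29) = 38.61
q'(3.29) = 9.00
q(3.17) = 37.53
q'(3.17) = 9.00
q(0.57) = 14.13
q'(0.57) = 9.00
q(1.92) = 26.28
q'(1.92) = 9.00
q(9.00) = 90.00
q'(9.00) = 9.00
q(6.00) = 63.00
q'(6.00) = 9.00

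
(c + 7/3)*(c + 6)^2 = c^3 + 43*c^2/3 + 64*c + 84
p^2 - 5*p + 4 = (p - 4)*(p - 1)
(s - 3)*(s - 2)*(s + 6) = s^3 + s^2 - 24*s + 36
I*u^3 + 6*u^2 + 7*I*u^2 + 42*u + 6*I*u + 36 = (u + 6)*(u - 6*I)*(I*u + I)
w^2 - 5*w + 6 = (w - 3)*(w - 2)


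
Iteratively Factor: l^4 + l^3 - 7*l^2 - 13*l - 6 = (l + 2)*(l^3 - l^2 - 5*l - 3) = (l - 3)*(l + 2)*(l^2 + 2*l + 1) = (l - 3)*(l + 1)*(l + 2)*(l + 1)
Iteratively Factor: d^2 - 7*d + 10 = (d - 2)*(d - 5)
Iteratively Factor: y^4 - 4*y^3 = (y)*(y^3 - 4*y^2) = y^2*(y^2 - 4*y) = y^2*(y - 4)*(y)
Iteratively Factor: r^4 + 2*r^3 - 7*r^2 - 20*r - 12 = (r + 2)*(r^3 - 7*r - 6) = (r + 1)*(r + 2)*(r^2 - r - 6) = (r - 3)*(r + 1)*(r + 2)*(r + 2)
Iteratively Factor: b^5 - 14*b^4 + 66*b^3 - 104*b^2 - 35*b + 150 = (b - 5)*(b^4 - 9*b^3 + 21*b^2 + b - 30) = (b - 5)*(b - 3)*(b^3 - 6*b^2 + 3*b + 10) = (b - 5)*(b - 3)*(b + 1)*(b^2 - 7*b + 10) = (b - 5)^2*(b - 3)*(b + 1)*(b - 2)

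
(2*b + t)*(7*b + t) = 14*b^2 + 9*b*t + t^2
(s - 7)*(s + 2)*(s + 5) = s^3 - 39*s - 70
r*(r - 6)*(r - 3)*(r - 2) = r^4 - 11*r^3 + 36*r^2 - 36*r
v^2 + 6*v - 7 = (v - 1)*(v + 7)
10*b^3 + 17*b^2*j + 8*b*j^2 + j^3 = (b + j)*(2*b + j)*(5*b + j)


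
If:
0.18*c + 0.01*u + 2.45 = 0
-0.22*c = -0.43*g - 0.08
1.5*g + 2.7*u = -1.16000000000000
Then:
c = -13.81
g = -7.25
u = 3.60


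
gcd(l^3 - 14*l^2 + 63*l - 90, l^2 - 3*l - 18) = l - 6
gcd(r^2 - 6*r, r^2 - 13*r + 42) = r - 6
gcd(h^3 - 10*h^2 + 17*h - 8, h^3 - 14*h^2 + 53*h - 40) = h^2 - 9*h + 8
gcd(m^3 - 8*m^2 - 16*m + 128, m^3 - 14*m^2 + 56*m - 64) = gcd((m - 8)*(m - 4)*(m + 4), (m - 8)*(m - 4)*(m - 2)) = m^2 - 12*m + 32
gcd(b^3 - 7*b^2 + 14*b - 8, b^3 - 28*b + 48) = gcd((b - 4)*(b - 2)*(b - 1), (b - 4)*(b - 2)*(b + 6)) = b^2 - 6*b + 8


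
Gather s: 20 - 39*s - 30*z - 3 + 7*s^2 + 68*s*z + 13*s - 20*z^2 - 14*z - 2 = 7*s^2 + s*(68*z - 26) - 20*z^2 - 44*z + 15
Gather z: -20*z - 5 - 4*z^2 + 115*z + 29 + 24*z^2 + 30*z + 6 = 20*z^2 + 125*z + 30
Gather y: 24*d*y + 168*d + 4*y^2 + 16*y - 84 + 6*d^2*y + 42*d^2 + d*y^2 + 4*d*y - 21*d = 42*d^2 + 147*d + y^2*(d + 4) + y*(6*d^2 + 28*d + 16) - 84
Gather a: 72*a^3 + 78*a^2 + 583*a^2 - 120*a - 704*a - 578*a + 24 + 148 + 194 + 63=72*a^3 + 661*a^2 - 1402*a + 429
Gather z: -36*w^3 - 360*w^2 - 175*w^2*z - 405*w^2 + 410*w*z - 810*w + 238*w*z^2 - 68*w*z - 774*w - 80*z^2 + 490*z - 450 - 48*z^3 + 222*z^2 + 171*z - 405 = -36*w^3 - 765*w^2 - 1584*w - 48*z^3 + z^2*(238*w + 142) + z*(-175*w^2 + 342*w + 661) - 855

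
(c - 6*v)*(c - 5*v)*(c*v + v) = c^3*v - 11*c^2*v^2 + c^2*v + 30*c*v^3 - 11*c*v^2 + 30*v^3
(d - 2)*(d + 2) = d^2 - 4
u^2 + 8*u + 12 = (u + 2)*(u + 6)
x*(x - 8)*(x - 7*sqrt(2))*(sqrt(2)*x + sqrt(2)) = sqrt(2)*x^4 - 14*x^3 - 7*sqrt(2)*x^3 - 8*sqrt(2)*x^2 + 98*x^2 + 112*x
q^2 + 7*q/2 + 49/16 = (q + 7/4)^2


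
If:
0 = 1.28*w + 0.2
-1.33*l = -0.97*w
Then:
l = -0.11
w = -0.16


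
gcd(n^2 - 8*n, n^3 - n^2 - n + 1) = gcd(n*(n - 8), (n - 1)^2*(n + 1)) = 1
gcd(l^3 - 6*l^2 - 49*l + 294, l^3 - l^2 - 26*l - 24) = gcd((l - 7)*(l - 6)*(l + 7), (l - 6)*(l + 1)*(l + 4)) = l - 6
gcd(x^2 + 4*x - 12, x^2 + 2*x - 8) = x - 2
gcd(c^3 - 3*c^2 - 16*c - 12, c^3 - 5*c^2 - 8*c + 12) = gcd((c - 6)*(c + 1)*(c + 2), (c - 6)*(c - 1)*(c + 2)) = c^2 - 4*c - 12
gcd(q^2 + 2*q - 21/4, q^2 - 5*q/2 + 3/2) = q - 3/2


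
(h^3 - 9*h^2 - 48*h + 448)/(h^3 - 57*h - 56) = (h - 8)/(h + 1)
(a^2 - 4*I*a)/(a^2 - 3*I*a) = (a - 4*I)/(a - 3*I)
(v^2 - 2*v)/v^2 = (v - 2)/v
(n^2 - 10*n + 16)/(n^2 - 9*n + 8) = (n - 2)/(n - 1)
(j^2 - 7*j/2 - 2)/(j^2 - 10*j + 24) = (j + 1/2)/(j - 6)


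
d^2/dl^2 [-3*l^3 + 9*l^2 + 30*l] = 18 - 18*l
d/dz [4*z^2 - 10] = 8*z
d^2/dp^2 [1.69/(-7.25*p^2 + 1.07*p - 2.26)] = (177.66125*p^2 - 26.22035*p - 1.69*(14.5*p - 1.07)*(29.0*p - 2.14) + 55.3813)/(7.25*p^2 - 1.07*p + 2.26)^3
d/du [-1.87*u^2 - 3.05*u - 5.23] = -3.74*u - 3.05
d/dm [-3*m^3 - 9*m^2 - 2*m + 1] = -9*m^2 - 18*m - 2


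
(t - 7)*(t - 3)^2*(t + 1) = t^4 - 12*t^3 + 38*t^2 - 12*t - 63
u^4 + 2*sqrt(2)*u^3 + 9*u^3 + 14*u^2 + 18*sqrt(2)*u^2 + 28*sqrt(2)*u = u*(u + 2)*(u + 7)*(u + 2*sqrt(2))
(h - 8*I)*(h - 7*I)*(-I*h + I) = -I*h^3 - 15*h^2 + I*h^2 + 15*h + 56*I*h - 56*I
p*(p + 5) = p^2 + 5*p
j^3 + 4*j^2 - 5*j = j*(j - 1)*(j + 5)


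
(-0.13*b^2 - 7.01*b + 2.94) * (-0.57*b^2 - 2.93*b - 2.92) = 0.0741*b^4 + 4.3766*b^3 + 19.2431*b^2 + 11.855*b - 8.5848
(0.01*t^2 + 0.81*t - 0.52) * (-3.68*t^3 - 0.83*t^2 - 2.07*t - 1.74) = -0.0368*t^5 - 2.9891*t^4 + 1.2206*t^3 - 1.2625*t^2 - 0.333*t + 0.9048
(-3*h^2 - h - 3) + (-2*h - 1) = -3*h^2 - 3*h - 4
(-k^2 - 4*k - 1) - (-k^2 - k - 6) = 5 - 3*k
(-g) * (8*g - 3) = -8*g^2 + 3*g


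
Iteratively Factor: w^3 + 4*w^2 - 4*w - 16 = (w + 4)*(w^2 - 4) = (w + 2)*(w + 4)*(w - 2)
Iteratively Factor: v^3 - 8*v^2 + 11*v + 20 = (v - 4)*(v^2 - 4*v - 5) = (v - 4)*(v + 1)*(v - 5)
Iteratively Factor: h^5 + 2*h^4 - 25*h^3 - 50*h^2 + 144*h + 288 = (h + 3)*(h^4 - h^3 - 22*h^2 + 16*h + 96) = (h - 3)*(h + 3)*(h^3 + 2*h^2 - 16*h - 32) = (h - 3)*(h + 2)*(h + 3)*(h^2 - 16) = (h - 4)*(h - 3)*(h + 2)*(h + 3)*(h + 4)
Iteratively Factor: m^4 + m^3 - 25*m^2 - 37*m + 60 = (m - 5)*(m^3 + 6*m^2 + 5*m - 12) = (m - 5)*(m - 1)*(m^2 + 7*m + 12) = (m - 5)*(m - 1)*(m + 3)*(m + 4)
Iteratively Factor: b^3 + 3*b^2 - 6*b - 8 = (b + 4)*(b^2 - b - 2) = (b - 2)*(b + 4)*(b + 1)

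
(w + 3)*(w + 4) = w^2 + 7*w + 12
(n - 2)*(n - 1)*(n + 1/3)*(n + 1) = n^4 - 5*n^3/3 - 5*n^2/3 + 5*n/3 + 2/3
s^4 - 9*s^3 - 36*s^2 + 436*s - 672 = (s - 8)*(s - 6)*(s - 2)*(s + 7)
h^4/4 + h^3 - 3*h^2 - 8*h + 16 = (h/4 + 1)*(h - 2)^2*(h + 4)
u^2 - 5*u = u*(u - 5)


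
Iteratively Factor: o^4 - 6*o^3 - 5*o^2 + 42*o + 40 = (o - 5)*(o^3 - o^2 - 10*o - 8) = (o - 5)*(o + 1)*(o^2 - 2*o - 8) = (o - 5)*(o - 4)*(o + 1)*(o + 2)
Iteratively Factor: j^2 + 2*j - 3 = (j + 3)*(j - 1)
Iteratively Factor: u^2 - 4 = (u - 2)*(u + 2)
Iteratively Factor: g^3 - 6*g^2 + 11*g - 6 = (g - 1)*(g^2 - 5*g + 6) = (g - 2)*(g - 1)*(g - 3)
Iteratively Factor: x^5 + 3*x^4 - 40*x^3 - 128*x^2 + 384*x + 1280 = (x + 4)*(x^4 - x^3 - 36*x^2 + 16*x + 320) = (x + 4)^2*(x^3 - 5*x^2 - 16*x + 80) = (x + 4)^3*(x^2 - 9*x + 20) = (x - 4)*(x + 4)^3*(x - 5)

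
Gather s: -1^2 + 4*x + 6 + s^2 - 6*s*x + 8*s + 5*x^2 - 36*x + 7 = s^2 + s*(8 - 6*x) + 5*x^2 - 32*x + 12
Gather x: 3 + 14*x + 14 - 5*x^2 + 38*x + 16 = -5*x^2 + 52*x + 33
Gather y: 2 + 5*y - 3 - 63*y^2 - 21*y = -63*y^2 - 16*y - 1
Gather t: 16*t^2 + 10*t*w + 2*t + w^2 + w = 16*t^2 + t*(10*w + 2) + w^2 + w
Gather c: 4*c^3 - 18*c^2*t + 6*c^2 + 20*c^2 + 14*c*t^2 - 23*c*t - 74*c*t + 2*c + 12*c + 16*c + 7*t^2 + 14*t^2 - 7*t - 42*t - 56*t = 4*c^3 + c^2*(26 - 18*t) + c*(14*t^2 - 97*t + 30) + 21*t^2 - 105*t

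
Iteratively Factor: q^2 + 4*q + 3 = (q + 1)*(q + 3)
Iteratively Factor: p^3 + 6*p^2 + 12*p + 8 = (p + 2)*(p^2 + 4*p + 4) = (p + 2)^2*(p + 2)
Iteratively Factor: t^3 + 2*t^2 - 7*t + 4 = (t - 1)*(t^2 + 3*t - 4) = (t - 1)^2*(t + 4)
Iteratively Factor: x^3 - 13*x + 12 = (x + 4)*(x^2 - 4*x + 3) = (x - 1)*(x + 4)*(x - 3)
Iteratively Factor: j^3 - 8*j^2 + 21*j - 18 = (j - 3)*(j^2 - 5*j + 6) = (j - 3)^2*(j - 2)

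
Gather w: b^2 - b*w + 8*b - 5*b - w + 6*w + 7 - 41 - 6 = b^2 + 3*b + w*(5 - b) - 40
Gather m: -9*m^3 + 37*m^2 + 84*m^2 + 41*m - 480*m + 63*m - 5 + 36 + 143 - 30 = -9*m^3 + 121*m^2 - 376*m + 144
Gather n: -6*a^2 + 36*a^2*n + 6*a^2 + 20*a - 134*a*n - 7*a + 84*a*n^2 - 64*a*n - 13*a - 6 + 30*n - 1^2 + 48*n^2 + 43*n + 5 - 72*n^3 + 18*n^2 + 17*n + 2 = -72*n^3 + n^2*(84*a + 66) + n*(36*a^2 - 198*a + 90)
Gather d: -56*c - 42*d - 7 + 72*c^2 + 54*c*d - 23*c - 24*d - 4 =72*c^2 - 79*c + d*(54*c - 66) - 11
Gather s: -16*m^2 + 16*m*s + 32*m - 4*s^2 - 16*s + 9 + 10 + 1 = -16*m^2 + 32*m - 4*s^2 + s*(16*m - 16) + 20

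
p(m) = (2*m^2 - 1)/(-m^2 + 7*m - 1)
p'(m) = 4*m/(-m^2 + 7*m - 1) + (2*m - 7)*(2*m^2 - 1)/(-m^2 + 7*m - 1)^2 = (14*m^2 - 6*m + 7)/(m^4 - 14*m^3 + 51*m^2 - 14*m + 1)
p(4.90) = 5.06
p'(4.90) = 3.64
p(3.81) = 2.51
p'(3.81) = 1.51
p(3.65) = 2.28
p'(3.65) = 1.36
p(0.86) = 0.11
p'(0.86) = 0.67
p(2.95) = 1.50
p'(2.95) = 0.93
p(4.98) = 5.36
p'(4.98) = 3.95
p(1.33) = 0.39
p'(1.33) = 0.56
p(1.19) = 0.31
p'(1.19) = 0.56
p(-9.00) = -1.11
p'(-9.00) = 0.06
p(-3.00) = -0.55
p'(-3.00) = 0.16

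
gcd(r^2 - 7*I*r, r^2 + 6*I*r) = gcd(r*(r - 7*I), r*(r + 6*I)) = r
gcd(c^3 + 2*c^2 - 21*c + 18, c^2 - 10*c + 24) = 1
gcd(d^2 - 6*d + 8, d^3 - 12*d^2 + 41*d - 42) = d - 2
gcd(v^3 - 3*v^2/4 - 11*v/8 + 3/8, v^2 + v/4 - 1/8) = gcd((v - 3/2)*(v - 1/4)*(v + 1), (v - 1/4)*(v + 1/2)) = v - 1/4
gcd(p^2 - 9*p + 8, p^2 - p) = p - 1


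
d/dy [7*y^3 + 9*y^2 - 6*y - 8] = 21*y^2 + 18*y - 6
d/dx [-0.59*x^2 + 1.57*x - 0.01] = 1.57 - 1.18*x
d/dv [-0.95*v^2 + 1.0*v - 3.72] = 1.0 - 1.9*v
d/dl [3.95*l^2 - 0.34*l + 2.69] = 7.9*l - 0.34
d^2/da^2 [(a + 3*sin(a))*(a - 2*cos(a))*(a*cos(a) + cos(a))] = -a^3*cos(a) - 6*a^2*sin(a) - 6*a^2*sin(2*a) - a^2*cos(a) + 4*a^2*cos(2*a) - 5*a*sin(a)/2 + 2*a*sin(2*a) + 27*a*sin(3*a)/2 + 6*a*cos(a) + 16*a*cos(2*a) + 3*sin(a)/2 + 7*sin(2*a) + 27*sin(3*a)/2 - cos(a) + 4*cos(2*a) - 9*cos(3*a) - 2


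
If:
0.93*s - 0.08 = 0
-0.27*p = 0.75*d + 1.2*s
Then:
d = -0.36*p - 0.137634408602151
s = 0.09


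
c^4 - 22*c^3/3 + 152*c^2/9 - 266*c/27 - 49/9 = (c - 3)*(c - 7/3)^2*(c + 1/3)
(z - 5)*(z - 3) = z^2 - 8*z + 15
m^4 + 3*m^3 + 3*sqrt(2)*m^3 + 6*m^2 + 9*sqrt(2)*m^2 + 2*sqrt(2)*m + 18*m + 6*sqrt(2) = (m + 3)*(m + sqrt(2))^3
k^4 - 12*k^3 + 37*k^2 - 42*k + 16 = (k - 8)*(k - 2)*(k - 1)^2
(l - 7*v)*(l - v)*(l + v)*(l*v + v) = l^4*v - 7*l^3*v^2 + l^3*v - l^2*v^3 - 7*l^2*v^2 + 7*l*v^4 - l*v^3 + 7*v^4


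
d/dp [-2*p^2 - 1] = -4*p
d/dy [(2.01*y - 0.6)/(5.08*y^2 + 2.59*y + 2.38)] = (-10.2108*y^2 + 6.096*y + 6.3378)/(25.8064*y^4 + 26.3144*y^3 + 30.8889*y^2 + 12.3284*y + 5.6644)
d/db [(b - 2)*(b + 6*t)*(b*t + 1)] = t*(b - 2)*(b + 6*t) + (b - 2)*(b*t + 1) + (b + 6*t)*(b*t + 1)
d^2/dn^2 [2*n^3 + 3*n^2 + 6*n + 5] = 12*n + 6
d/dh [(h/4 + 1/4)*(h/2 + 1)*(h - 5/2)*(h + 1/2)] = h^3/2 + 3*h^2/8 - 21*h/16 - 31/32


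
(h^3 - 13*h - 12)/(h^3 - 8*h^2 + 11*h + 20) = (h + 3)/(h - 5)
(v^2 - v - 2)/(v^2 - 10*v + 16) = (v + 1)/(v - 8)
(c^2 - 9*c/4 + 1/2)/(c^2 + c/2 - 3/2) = (4*c^2 - 9*c + 2)/(2*(2*c^2 + c - 3))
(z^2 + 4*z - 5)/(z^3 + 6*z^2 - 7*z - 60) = (z - 1)/(z^2 + z - 12)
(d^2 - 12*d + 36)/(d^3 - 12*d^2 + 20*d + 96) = (d - 6)/(d^2 - 6*d - 16)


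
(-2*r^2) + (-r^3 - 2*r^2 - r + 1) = -r^3 - 4*r^2 - r + 1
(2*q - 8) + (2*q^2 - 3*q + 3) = 2*q^2 - q - 5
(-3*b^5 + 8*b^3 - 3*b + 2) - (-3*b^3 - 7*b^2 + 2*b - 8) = -3*b^5 + 11*b^3 + 7*b^2 - 5*b + 10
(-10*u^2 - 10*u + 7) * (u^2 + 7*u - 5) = -10*u^4 - 80*u^3 - 13*u^2 + 99*u - 35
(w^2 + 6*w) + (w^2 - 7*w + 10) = 2*w^2 - w + 10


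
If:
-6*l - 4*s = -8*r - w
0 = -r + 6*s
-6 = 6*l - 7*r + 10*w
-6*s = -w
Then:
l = -25/34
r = -9/17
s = -3/34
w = -9/17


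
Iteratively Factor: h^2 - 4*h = (h)*(h - 4)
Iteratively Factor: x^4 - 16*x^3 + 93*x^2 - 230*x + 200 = (x - 5)*(x^3 - 11*x^2 + 38*x - 40) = (x - 5)*(x - 2)*(x^2 - 9*x + 20) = (x - 5)^2*(x - 2)*(x - 4)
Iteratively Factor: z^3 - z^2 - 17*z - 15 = (z - 5)*(z^2 + 4*z + 3) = (z - 5)*(z + 3)*(z + 1)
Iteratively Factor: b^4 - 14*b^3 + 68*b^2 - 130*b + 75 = (b - 5)*(b^3 - 9*b^2 + 23*b - 15) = (b - 5)^2*(b^2 - 4*b + 3) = (b - 5)^2*(b - 1)*(b - 3)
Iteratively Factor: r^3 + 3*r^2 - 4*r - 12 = (r - 2)*(r^2 + 5*r + 6) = (r - 2)*(r + 3)*(r + 2)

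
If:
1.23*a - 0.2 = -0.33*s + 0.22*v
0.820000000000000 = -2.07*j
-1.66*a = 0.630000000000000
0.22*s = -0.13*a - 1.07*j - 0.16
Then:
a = -0.38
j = -0.40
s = 1.42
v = -0.90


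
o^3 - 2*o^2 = o^2*(o - 2)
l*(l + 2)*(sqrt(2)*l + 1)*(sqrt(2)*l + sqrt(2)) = 2*l^4 + sqrt(2)*l^3 + 6*l^3 + 4*l^2 + 3*sqrt(2)*l^2 + 2*sqrt(2)*l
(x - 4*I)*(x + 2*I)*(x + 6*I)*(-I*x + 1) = -I*x^4 + 5*x^3 - 16*I*x^2 + 68*x + 48*I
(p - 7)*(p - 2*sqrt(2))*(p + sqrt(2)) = p^3 - 7*p^2 - sqrt(2)*p^2 - 4*p + 7*sqrt(2)*p + 28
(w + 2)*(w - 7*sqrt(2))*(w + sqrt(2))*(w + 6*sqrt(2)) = w^4 + 2*w^3 - 86*w^2 - 172*w - 84*sqrt(2)*w - 168*sqrt(2)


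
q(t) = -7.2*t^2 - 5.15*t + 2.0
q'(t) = -14.4*t - 5.15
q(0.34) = -0.58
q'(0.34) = -10.05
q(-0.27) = 2.87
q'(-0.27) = -1.26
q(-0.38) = 2.92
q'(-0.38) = 0.32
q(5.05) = -207.63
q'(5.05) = -77.87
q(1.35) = -18.07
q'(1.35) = -24.59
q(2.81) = -69.32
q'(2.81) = -45.61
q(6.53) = -338.64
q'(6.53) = -99.18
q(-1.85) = -13.11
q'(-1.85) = 21.49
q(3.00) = -78.25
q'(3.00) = -48.35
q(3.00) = -78.25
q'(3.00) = -48.35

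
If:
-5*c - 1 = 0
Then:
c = -1/5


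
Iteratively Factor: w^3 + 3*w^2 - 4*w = (w + 4)*(w^2 - w) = (w - 1)*(w + 4)*(w)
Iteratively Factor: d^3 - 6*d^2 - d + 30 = (d - 3)*(d^2 - 3*d - 10) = (d - 3)*(d + 2)*(d - 5)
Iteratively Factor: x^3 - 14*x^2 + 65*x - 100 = (x - 5)*(x^2 - 9*x + 20) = (x - 5)^2*(x - 4)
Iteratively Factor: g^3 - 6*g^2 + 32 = (g - 4)*(g^2 - 2*g - 8) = (g - 4)*(g + 2)*(g - 4)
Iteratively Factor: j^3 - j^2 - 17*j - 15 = (j - 5)*(j^2 + 4*j + 3) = (j - 5)*(j + 3)*(j + 1)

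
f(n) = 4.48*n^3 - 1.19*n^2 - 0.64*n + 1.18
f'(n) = 13.44*n^2 - 2.38*n - 0.64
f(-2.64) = -87.86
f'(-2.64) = 99.31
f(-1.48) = -15.00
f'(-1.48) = 32.32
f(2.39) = 54.01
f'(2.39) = 70.44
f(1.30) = 8.18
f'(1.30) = 18.98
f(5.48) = 699.19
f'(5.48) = 389.93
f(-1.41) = -12.84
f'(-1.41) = 29.44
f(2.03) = 32.45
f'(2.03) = 49.91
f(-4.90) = -551.32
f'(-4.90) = 333.72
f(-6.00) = -1005.50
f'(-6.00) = 497.48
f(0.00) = 1.18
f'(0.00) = -0.64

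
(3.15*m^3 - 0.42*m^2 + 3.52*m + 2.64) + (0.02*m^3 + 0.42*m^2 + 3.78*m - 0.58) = 3.17*m^3 + 7.3*m + 2.06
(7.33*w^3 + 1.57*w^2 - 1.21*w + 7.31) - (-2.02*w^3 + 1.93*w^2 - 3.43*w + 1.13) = 9.35*w^3 - 0.36*w^2 + 2.22*w + 6.18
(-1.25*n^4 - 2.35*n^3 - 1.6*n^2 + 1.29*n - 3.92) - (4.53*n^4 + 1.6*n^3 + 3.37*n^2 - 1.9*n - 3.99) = -5.78*n^4 - 3.95*n^3 - 4.97*n^2 + 3.19*n + 0.0700000000000003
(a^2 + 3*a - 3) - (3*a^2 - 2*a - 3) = -2*a^2 + 5*a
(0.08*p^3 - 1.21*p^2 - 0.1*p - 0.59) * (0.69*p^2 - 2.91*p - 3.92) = 0.0552*p^5 - 1.0677*p^4 + 3.1385*p^3 + 4.6271*p^2 + 2.1089*p + 2.3128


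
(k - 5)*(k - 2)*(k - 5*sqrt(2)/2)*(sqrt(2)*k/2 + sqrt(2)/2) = sqrt(2)*k^4/2 - 3*sqrt(2)*k^3 - 5*k^3/2 + 3*sqrt(2)*k^2/2 + 15*k^2 - 15*k/2 + 5*sqrt(2)*k - 25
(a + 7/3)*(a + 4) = a^2 + 19*a/3 + 28/3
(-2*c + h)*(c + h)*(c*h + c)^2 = -2*c^4*h^2 - 4*c^4*h - 2*c^4 - c^3*h^3 - 2*c^3*h^2 - c^3*h + c^2*h^4 + 2*c^2*h^3 + c^2*h^2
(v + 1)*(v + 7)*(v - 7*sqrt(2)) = v^3 - 7*sqrt(2)*v^2 + 8*v^2 - 56*sqrt(2)*v + 7*v - 49*sqrt(2)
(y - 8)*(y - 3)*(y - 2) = y^3 - 13*y^2 + 46*y - 48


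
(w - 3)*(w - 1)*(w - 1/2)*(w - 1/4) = w^4 - 19*w^3/4 + 49*w^2/8 - 11*w/4 + 3/8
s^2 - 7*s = s*(s - 7)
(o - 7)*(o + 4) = o^2 - 3*o - 28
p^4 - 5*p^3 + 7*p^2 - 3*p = p*(p - 3)*(p - 1)^2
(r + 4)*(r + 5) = r^2 + 9*r + 20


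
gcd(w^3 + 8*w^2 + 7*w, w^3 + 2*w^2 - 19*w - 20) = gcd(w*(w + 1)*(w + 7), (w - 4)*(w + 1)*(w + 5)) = w + 1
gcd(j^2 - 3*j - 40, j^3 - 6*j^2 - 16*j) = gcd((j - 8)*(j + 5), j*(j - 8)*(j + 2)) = j - 8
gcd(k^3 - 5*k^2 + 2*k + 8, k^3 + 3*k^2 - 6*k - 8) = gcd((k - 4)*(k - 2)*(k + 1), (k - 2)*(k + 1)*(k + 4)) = k^2 - k - 2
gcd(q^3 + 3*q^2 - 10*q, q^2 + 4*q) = q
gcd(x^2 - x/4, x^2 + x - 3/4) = 1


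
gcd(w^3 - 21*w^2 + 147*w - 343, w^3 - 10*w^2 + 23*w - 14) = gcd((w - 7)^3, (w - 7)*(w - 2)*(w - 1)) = w - 7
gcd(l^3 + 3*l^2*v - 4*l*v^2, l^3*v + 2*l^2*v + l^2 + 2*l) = l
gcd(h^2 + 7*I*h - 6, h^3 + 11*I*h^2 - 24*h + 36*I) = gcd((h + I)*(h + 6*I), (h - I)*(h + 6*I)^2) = h + 6*I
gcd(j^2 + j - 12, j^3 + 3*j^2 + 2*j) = 1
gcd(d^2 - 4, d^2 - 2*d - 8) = d + 2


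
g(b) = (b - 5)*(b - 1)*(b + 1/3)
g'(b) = (b - 5)*(b - 1) + (b - 5)*(b + 1/3) + (b - 1)*(b + 1/3)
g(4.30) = -10.70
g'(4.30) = 9.74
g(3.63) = -14.28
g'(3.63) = 1.39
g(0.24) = 2.07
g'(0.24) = 0.45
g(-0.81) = -5.01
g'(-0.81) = 14.15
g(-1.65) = -23.20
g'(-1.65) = 29.87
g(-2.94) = -81.55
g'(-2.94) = 62.25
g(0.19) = 2.04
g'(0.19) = 0.95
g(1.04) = -0.22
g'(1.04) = -5.54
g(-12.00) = -2578.33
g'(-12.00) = 571.00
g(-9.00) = -1213.33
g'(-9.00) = 348.00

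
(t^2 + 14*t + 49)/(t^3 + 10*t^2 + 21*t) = (t + 7)/(t*(t + 3))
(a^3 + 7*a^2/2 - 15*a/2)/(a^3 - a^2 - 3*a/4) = 2*(a + 5)/(2*a + 1)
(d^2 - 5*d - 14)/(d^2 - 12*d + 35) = (d + 2)/(d - 5)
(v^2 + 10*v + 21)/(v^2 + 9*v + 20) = (v^2 + 10*v + 21)/(v^2 + 9*v + 20)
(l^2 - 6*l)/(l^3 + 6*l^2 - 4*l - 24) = l*(l - 6)/(l^3 + 6*l^2 - 4*l - 24)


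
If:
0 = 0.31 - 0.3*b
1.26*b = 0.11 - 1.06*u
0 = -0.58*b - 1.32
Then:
No Solution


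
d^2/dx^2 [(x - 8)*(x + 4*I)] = 2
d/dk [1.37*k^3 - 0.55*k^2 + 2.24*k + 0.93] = 4.11*k^2 - 1.1*k + 2.24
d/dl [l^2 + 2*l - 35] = 2*l + 2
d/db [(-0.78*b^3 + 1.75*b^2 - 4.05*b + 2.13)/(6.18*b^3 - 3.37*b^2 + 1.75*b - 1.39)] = (1.77635683940025e-15*b^5 - 8.1864*b^4 + 47.328*b^3 - 46.8236*b^2 + 9.4912*b + 1.902)/(38.1924*b^6 - 41.6532*b^5 + 32.9869*b^4 - 28.9754*b^3 + 12.4311*b^2 - 4.865*b + 1.9321)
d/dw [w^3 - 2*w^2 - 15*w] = 3*w^2 - 4*w - 15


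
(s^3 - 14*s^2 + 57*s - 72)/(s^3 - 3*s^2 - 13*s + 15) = (s^3 - 14*s^2 + 57*s - 72)/(s^3 - 3*s^2 - 13*s + 15)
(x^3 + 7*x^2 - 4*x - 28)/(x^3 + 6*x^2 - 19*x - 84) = (x^2 - 4)/(x^2 - x - 12)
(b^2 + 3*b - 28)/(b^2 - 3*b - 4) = (b + 7)/(b + 1)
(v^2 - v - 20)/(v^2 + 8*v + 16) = (v - 5)/(v + 4)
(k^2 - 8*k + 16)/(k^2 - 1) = (k^2 - 8*k + 16)/(k^2 - 1)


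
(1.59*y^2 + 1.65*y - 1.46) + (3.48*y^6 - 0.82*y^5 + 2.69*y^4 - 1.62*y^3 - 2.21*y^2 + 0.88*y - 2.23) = 3.48*y^6 - 0.82*y^5 + 2.69*y^4 - 1.62*y^3 - 0.62*y^2 + 2.53*y - 3.69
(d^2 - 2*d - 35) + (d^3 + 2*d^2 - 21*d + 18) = d^3 + 3*d^2 - 23*d - 17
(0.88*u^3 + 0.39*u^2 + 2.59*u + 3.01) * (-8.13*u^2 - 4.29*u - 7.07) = -7.1544*u^5 - 6.9459*u^4 - 28.9514*u^3 - 38.3397*u^2 - 31.2242*u - 21.2807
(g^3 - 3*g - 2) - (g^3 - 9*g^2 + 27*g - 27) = 9*g^2 - 30*g + 25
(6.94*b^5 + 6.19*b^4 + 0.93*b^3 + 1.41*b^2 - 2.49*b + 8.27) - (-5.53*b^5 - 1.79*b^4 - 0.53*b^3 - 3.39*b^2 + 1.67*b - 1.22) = 12.47*b^5 + 7.98*b^4 + 1.46*b^3 + 4.8*b^2 - 4.16*b + 9.49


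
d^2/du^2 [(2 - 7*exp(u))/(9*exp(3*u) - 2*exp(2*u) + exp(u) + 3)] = (-2268*exp(6*u) + 1836*exp(5*u) - 172*exp(4*u) + 2511*exp(3*u) - 750*exp(2*u) + 71*exp(u) - 69)*exp(u)/(729*exp(9*u) - 486*exp(8*u) + 351*exp(7*u) + 613*exp(6*u) - 285*exp(5*u) + 192*exp(4*u) + 208*exp(3*u) - 45*exp(2*u) + 27*exp(u) + 27)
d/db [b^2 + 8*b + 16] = 2*b + 8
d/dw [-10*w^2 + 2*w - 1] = 2 - 20*w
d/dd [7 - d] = -1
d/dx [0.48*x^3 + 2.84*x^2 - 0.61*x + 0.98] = 1.44*x^2 + 5.68*x - 0.61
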